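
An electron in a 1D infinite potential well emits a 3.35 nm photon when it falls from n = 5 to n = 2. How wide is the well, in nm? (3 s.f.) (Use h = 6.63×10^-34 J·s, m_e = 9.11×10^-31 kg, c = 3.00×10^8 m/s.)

L = 0.146 nm

The photon carries ΔE = hc/λ = 6.63×10^-34·3.00×10^8/3.35×10^-9 m = 5.937×10^-17 J.
Since ΔE = (5² − 2²)E_1, E_1 = 2.827×10^-18 J, and L = h/√(8m_eE_1) = 1.46×10^-10 m = 0.146 nm.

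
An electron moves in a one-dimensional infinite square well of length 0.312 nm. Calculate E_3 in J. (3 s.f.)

E_3 = 5.57×10^-18 J

For an infinite well E_n = n²h²/(8m_eL²), so E_1 = h²/(8m_eL²) = (6.626×10^-34)²/(8·9.109×10^-31·(3.12×10^-10 m)²) = 6.189×10^-19 J.
Then E_3 = 3²·E_1 = 9·6.189×10^-19 J = 5.57×10^-18 J.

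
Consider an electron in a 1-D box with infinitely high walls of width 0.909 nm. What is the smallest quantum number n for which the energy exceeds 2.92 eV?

E_1 = h²/(8m_eL²) = 7.291×10^-20 J = 0.4551 eV.
Need n² > 2.92/0.4551 = 6.416, i.e. n > 2.533.
The smallest integer satisfying this is n = 3.

n = 3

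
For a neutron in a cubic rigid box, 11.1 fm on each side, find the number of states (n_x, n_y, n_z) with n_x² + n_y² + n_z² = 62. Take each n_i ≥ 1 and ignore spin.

degeneracy = 12

The level has n_x² + n_y² + n_z² = 62. The ordered positive-integer solutions are (1, 5, 6), (1, 6, 5), (2, 3, 7), (2, 7, 3), (3, 2, 7), (3, 7, 2), (5, 1, 6), (5, 6, 1), (6, 1, 5), (6, 5, 1), (7, 2, 3), (7, 3, 2).
That gives 12 states.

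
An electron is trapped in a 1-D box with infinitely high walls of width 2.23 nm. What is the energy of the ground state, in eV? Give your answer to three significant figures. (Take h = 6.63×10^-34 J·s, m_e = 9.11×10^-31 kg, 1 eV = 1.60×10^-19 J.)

For an infinite well E_n = n²h²/(8m_eL²), so E_1 = h²/(8m_eL²) = (6.63×10^-34)²/(8·9.11×10^-31·(2.23×10^-9 m)²) = 1.213×10^-20 J.
Converting, E_1 = 1.213×10^-20 J / (1.60×10^-19 J/eV) = 0.0758 eV.

E_1 = 0.0758 eV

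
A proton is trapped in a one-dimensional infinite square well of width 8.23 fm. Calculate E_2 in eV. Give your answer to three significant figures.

E_2 = 1.21×10^7 eV

For an infinite well E_n = n²h²/(8m_pL²), so E_1 = h²/(8m_pL²) = (6.626×10^-34)²/(8·1.673×10^-27·(8.23×10^-15 m)²) = 4.843×10^-13 J.
Then E_2 = 2²·E_1 = 4·4.843×10^-13 J = 1.937×10^-12 J.
Converting, E_2 = 1.937×10^-12 J / (1.602×10^-19 J/eV) = 1.21×10^7 eV.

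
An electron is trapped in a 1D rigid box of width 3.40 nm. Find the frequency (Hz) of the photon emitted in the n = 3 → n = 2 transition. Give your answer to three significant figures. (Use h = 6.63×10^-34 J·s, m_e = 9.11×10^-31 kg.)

f = 3.93×10^13 Hz

E_1 = h²/(8m_eL²) = 5.217×10^-21 J and ΔE = (3² − 2²)E_1 = 2.608×10^-20 J.
f = ΔE/h = 2.608×10^-20/6.63×10^-34 = 3.93×10^13 Hz.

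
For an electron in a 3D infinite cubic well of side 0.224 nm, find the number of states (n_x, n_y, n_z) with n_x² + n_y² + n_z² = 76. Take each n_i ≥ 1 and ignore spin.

The level has n_x² + n_y² + n_z² = 76. The ordered positive-integer solutions are (2, 6, 6), (6, 2, 6), (6, 6, 2).
That gives 3 states.

degeneracy = 3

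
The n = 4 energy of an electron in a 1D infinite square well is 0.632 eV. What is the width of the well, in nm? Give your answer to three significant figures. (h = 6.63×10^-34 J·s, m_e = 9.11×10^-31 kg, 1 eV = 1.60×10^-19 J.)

From E_n = n²h²/(8m_eL²), L = n·h/√(8m_eE_n).
E_4 = 0.632 eV = 1.011×10^-19 J, so L = 4·6.63×10^-34/√(8·9.11×10^-31·1.011×10^-19) = 3.09×10^-9 m = 3.09 nm.

L = 3.09 nm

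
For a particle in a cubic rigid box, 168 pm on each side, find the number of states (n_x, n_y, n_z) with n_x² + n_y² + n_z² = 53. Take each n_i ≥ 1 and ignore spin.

degeneracy = 6

The level has n_x² + n_y² + n_z² = 53. The ordered positive-integer solutions are (1, 4, 6), (1, 6, 4), (4, 1, 6), (4, 6, 1), (6, 1, 4), (6, 4, 1).
That gives 6 states.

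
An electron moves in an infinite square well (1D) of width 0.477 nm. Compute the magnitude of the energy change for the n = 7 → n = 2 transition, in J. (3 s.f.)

|ΔE| = 1.19×10^-17 J

E_1 = h²/(8m_eL²) = 2.648×10^-19 J.
|ΔE| = |7² − 2²|·E_1 = 45·2.648×10^-19 J = 1.19×10^-17 J.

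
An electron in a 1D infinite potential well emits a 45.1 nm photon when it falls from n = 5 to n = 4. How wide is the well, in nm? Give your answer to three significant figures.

L = 0.351 nm

The photon carries ΔE = hc/λ = 6.626×10^-34·2.998×10^8/4.51×10^-8 m = 4.405×10^-18 J.
Since ΔE = (5² − 4²)E_1, E_1 = 4.894×10^-19 J, and L = h/√(8m_eE_1) = 3.51×10^-10 m = 0.351 nm.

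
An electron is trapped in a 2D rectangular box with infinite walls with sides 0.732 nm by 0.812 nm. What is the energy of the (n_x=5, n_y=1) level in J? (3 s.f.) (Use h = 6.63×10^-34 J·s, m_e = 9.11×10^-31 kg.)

E = 2.91×10^-18 J

For a 2D rectangular well E = (h²/8m_e)·Σ n_i²/L_i² = (6.63×10^-34)²/(8·9.11×10^-31) · [5²/(0.732 nm)² + 1²/(0.812 nm)²].
Evaluating gives E = 2.91×10^-18 J.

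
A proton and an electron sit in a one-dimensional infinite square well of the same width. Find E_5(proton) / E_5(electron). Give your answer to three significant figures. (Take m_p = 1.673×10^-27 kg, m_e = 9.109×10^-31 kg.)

E_n ∝ 1/m at fixed n and L, so the ratio is m_e/m_p = 9.109×10^-31/1.673×10^-27 = 5.44×10^-4.

5.44×10^-4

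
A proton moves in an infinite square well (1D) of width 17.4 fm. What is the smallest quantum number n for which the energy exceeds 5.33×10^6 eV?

n = 3

E_1 = h²/(8m_pL²) = 1.083×10^-13 J = 6.760×10^5 eV.
Need n² > 5.33×10^6/6.760×10^5 = 7.885, i.e. n > 2.808.
The smallest integer satisfying this is n = 3.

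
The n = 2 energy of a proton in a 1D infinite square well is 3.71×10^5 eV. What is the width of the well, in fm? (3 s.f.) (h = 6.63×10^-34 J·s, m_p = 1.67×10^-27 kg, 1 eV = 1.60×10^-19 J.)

From E_n = n²h²/(8m_pL²), L = n·h/√(8m_pE_n).
E_2 = 3.71×10^5 eV = 5.936×10^-14 J, so L = 2·6.63×10^-34/√(8·1.67×10^-27·5.936×10^-14) = 4.71×10^-14 m = 47.1 fm.

L = 47.1 fm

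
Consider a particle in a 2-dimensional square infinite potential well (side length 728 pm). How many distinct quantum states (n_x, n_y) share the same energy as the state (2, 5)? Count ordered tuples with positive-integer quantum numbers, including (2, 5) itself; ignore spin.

The level has n_x² + n_y² = 29. The ordered positive-integer solutions are (2, 5), (5, 2).
That gives 2 states.

degeneracy = 2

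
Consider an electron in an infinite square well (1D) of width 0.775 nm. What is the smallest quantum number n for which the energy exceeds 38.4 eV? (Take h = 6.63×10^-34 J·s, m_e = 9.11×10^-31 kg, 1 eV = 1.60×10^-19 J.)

n = 8

E_1 = h²/(8m_eL²) = 1.004×10^-19 J = 0.6275 eV.
Need n² > 38.4/0.6275 = 61.20, i.e. n > 7.823.
The smallest integer satisfying this is n = 8.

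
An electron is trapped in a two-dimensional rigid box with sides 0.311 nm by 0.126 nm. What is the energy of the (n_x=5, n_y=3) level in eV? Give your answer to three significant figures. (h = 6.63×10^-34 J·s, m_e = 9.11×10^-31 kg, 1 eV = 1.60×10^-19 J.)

For a 2D rectangular well E = (h²/8m_e)·Σ n_i²/L_i² = (6.63×10^-34)²/(8·9.11×10^-31) · [5²/(0.311 nm)² + 3²/(0.126 nm)²].
Evaluating gives E = 4.978×10^-17 J = 311 eV.

E = 311 eV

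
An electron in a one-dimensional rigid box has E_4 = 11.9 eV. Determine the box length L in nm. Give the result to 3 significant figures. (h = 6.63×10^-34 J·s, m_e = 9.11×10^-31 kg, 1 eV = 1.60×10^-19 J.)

L = 0.712 nm

From E_n = n²h²/(8m_eL²), L = n·h/√(8m_eE_n).
E_4 = 11.9 eV = 1.904×10^-18 J, so L = 4·6.63×10^-34/√(8·9.11×10^-31·1.904×10^-18) = 7.12×10^-10 m = 0.712 nm.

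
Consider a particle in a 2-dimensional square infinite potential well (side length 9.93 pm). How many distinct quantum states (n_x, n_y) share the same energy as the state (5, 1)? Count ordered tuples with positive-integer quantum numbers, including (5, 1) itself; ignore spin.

degeneracy = 2

The level has n_x² + n_y² = 26. The ordered positive-integer solutions are (1, 5), (5, 1).
That gives 2 states.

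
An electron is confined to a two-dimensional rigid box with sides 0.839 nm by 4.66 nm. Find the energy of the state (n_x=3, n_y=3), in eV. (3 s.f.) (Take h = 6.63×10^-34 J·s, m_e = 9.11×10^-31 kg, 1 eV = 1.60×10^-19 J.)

E = 4.98 eV

For a 2D rectangular well E = (h²/8m_e)·Σ n_i²/L_i² = (6.63×10^-34)²/(8·9.11×10^-31) · [3²/(0.839 nm)² + 3²/(4.66 nm)²].
Evaluating gives E = 7.961×10^-19 J = 4.98 eV.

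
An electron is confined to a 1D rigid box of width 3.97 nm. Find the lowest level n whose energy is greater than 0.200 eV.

E_1 = h²/(8m_eL²) = 3.823×10^-21 J = 0.02386 eV.
Need n² > 0.200/0.02386 = 8.382, i.e. n > 2.895.
The smallest integer satisfying this is n = 3.

n = 3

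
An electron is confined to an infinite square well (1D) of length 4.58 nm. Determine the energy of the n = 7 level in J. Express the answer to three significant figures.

E_7 = 1.41×10^-19 J

For an infinite well E_n = n²h²/(8m_eL²), so E_1 = h²/(8m_eL²) = (6.626×10^-34)²/(8·9.109×10^-31·(4.58×10^-9 m)²) = 2.872×10^-21 J.
Then E_7 = 7²·E_1 = 49·2.872×10^-21 J = 1.41×10^-19 J.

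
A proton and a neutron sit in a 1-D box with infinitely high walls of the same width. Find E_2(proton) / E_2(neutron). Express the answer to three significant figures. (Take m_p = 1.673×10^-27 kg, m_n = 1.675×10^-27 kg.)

1.00

E_n ∝ 1/m at fixed n and L, so the ratio is m_n/m_p = 1.675×10^-27/1.673×10^-27 = 1.00.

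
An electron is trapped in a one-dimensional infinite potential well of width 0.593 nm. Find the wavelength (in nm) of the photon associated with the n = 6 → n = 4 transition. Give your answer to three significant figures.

λ = 58.0 nm

E_1 = h²/(8m_eL²) = 1.713×10^-19 J, so ΔE = (6² − 4²)E_1 = 3.426×10^-18 J.
λ = hc/ΔE = (6.626×10^-34·2.998×10^8)/3.426×10^-18 = 5.80×10^-8 m = 58.0 nm.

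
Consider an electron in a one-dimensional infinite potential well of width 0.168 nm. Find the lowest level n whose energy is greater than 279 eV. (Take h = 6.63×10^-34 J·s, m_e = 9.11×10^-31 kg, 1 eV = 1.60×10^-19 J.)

E_1 = h²/(8m_eL²) = 2.137×10^-18 J = 13.36 eV.
Need n² > 279/13.36 = 20.88, i.e. n > 4.569.
The smallest integer satisfying this is n = 5.

n = 5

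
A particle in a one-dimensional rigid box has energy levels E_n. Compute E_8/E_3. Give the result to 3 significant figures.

E_n ∝ n², so E_8/E_3 = 8²/3² = 64/9 = 7.11.

7.11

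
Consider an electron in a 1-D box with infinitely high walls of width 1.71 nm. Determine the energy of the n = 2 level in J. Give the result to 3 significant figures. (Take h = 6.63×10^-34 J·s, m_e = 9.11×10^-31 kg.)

E_2 = 8.25×10^-20 J

For an infinite well E_n = n²h²/(8m_eL²), so E_1 = h²/(8m_eL²) = (6.63×10^-34)²/(8·9.11×10^-31·(1.71×10^-9 m)²) = 2.063×10^-20 J.
Then E_2 = 2²·E_1 = 4·2.063×10^-20 J = 8.25×10^-20 J.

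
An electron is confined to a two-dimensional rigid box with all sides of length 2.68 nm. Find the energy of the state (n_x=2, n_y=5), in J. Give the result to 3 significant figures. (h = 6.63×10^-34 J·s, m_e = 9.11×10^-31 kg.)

E = 2.44×10^-19 J

For a 2D rectangular well E = (h²/8m_e)·Σ n_i²/L_i² = (6.63×10^-34)²/(8·9.11×10^-31) · [2²/(2.68 nm)² + 5²/(2.68 nm)²].
Evaluating gives E = 2.44×10^-19 J.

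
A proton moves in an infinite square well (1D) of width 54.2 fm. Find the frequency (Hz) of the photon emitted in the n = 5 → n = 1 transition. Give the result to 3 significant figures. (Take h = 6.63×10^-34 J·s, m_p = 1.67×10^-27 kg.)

f = 4.05×10^20 Hz

E_1 = h²/(8m_pL²) = 1.120×10^-14 J and ΔE = (5² − 1²)E_1 = 2.688×10^-13 J.
f = ΔE/h = 2.688×10^-13/6.63×10^-34 = 4.05×10^20 Hz.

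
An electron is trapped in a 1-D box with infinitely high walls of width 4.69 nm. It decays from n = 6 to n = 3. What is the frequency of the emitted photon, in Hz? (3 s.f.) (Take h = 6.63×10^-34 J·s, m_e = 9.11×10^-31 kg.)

E_1 = h²/(8m_eL²) = 2.742×10^-21 J and ΔE = (6² − 3²)E_1 = 7.403×10^-20 J.
f = ΔE/h = 7.403×10^-20/6.63×10^-34 = 1.12×10^14 Hz.

f = 1.12×10^14 Hz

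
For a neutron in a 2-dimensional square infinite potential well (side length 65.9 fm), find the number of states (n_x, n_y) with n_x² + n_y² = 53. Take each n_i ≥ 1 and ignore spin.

The level has n_x² + n_y² = 53. The ordered positive-integer solutions are (2, 7), (7, 2).
That gives 2 states.

degeneracy = 2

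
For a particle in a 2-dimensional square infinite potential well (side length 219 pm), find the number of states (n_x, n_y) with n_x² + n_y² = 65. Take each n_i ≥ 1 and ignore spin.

The level has n_x² + n_y² = 65. The ordered positive-integer solutions are (1, 8), (4, 7), (7, 4), (8, 1).
That gives 4 states.

degeneracy = 4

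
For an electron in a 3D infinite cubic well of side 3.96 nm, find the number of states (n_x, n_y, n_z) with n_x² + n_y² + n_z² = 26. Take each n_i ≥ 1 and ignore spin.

The level has n_x² + n_y² + n_z² = 26. The ordered positive-integer solutions are (1, 3, 4), (1, 4, 3), (3, 1, 4), (3, 4, 1), (4, 1, 3), (4, 3, 1).
That gives 6 states.

degeneracy = 6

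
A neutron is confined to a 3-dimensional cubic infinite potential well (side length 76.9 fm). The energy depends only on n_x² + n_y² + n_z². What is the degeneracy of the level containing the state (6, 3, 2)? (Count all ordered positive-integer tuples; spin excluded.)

The level has n_x² + n_y² + n_z² = 49. The ordered positive-integer solutions are (2, 3, 6), (2, 6, 3), (3, 2, 6), (3, 6, 2), (6, 2, 3), (6, 3, 2).
That gives 6 states.

degeneracy = 6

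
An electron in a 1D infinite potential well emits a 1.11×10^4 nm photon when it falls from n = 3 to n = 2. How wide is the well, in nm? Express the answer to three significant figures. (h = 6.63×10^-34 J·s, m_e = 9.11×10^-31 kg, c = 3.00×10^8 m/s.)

The photon carries ΔE = hc/λ = 6.63×10^-34·3.00×10^8/1.11×10^-5 m = 1.792×10^-20 J.
Since ΔE = (3² − 2²)E_1, E_1 = 3.584×10^-21 J, and L = h/√(8m_eE_1) = 4.10×10^-9 m = 4.10 nm.

L = 4.10 nm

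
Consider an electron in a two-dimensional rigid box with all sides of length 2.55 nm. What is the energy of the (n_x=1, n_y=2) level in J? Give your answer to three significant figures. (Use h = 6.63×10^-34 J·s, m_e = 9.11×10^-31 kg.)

For a 2D rectangular well E = (h²/8m_e)·Σ n_i²/L_i² = (6.63×10^-34)²/(8·9.11×10^-31) · [1²/(2.55 nm)² + 2²/(2.55 nm)²].
Evaluating gives E = 4.64×10^-20 J.

E = 4.64×10^-20 J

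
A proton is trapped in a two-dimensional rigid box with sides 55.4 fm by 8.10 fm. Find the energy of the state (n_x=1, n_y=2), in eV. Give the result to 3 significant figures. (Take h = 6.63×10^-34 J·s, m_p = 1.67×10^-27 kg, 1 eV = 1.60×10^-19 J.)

For a 2D rectangular well E = (h²/8m_p)·Σ n_i²/L_i² = (6.63×10^-34)²/(8·1.67×10^-27) · [1²/(55.4 fm)² + 2²/(8.10 fm)²].
Evaluating gives E = 2.017×10^-12 J = 1.26×10^7 eV.

E = 1.26×10^7 eV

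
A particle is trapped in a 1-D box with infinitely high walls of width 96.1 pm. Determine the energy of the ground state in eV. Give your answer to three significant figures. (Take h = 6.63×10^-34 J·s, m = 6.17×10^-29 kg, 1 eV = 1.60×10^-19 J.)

For an infinite well E_n = n²h²/(8mL²), so E_1 = h²/(8mL²) = (6.63×10^-34)²/(8·6.17×10^-29·(9.61×10^-11 m)²) = 9.643×10^-20 J.
Converting, E_1 = 9.643×10^-20 J / (1.60×10^-19 J/eV) = 0.603 eV.

E_1 = 0.603 eV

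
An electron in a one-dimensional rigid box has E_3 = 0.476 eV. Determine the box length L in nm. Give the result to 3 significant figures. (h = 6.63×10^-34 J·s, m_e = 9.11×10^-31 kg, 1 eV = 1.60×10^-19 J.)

L = 2.67 nm

From E_n = n²h²/(8m_eL²), L = n·h/√(8m_eE_n).
E_3 = 0.476 eV = 7.616×10^-20 J, so L = 3·6.63×10^-34/√(8·9.11×10^-31·7.616×10^-20) = 2.67×10^-9 m = 2.67 nm.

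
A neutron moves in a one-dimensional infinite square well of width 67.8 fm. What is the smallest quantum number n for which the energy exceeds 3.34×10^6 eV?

E_1 = h²/(8m_nL²) = 7.128×10^-15 J = 4.449×10^4 eV.
Need n² > 3.34×10^6/4.449×10^4 = 75.07, i.e. n > 8.664.
The smallest integer satisfying this is n = 9.

n = 9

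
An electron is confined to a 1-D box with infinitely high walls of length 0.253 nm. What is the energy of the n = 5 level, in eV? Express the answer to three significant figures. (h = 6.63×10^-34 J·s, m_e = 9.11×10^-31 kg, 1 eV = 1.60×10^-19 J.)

For an infinite well E_n = n²h²/(8m_eL²), so E_1 = h²/(8m_eL²) = (6.63×10^-34)²/(8·9.11×10^-31·(2.53×10^-10 m)²) = 9.423×10^-19 J.
Then E_5 = 5²·E_1 = 25·9.423×10^-19 J = 2.356×10^-17 J.
Converting, E_5 = 2.356×10^-17 J / (1.60×10^-19 J/eV) = 147 eV.

E_5 = 147 eV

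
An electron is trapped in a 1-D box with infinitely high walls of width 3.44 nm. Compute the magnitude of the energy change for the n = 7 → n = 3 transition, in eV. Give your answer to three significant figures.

|ΔE| = 1.27 eV

E_1 = h²/(8m_eL²) = 5.091×10^-21 J.
|ΔE| = |7² − 3²|·E_1 = 40·5.091×10^-21 J = 2.036×10^-19 J = 1.27 eV.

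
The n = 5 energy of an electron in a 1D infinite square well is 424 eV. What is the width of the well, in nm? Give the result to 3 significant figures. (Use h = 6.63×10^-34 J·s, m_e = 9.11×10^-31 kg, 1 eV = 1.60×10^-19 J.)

L = 0.149 nm

From E_n = n²h²/(8m_eL²), L = n·h/√(8m_eE_n).
E_5 = 424 eV = 6.784×10^-17 J, so L = 5·6.63×10^-34/√(8·9.11×10^-31·6.784×10^-17) = 1.49×10^-10 m = 0.149 nm.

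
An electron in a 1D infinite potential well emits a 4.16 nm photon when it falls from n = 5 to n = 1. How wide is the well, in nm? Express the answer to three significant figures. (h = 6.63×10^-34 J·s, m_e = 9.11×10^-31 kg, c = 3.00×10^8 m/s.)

L = 0.174 nm

The photon carries ΔE = hc/λ = 6.63×10^-34·3.00×10^8/4.16×10^-9 m = 4.781×10^-17 J.
Since ΔE = (5² − 1²)E_1, E_1 = 1.992×10^-18 J, and L = h/√(8m_eE_1) = 1.74×10^-10 m = 0.174 nm.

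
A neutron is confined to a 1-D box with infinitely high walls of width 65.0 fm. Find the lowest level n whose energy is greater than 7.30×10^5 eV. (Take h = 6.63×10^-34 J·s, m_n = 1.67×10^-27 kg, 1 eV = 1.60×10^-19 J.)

n = 4

E_1 = h²/(8m_nL²) = 7.787×10^-15 J = 4.867×10^4 eV.
Need n² > 7.30×10^5/4.867×10^4 = 15.00, i.e. n > 3.873.
The smallest integer satisfying this is n = 4.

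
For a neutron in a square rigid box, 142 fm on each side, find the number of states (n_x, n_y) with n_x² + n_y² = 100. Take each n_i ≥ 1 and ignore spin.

degeneracy = 2

The level has n_x² + n_y² = 100. The ordered positive-integer solutions are (6, 8), (8, 6).
That gives 2 states.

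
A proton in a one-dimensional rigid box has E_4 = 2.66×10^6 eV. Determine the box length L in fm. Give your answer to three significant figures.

L = 35.1 fm

From E_n = n²h²/(8m_pL²), L = n·h/√(8m_pE_n).
E_4 = 2.66×10^6 eV = 4.261×10^-13 J, so L = 4·6.626×10^-34/√(8·1.673×10^-27·4.261×10^-13) = 3.51×10^-14 m = 35.1 fm.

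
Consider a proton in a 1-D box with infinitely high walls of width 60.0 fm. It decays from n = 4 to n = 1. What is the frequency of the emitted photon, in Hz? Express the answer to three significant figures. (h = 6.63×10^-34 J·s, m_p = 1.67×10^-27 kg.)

f = 2.07×10^20 Hz

E_1 = h²/(8m_pL²) = 9.139×10^-15 J and ΔE = (4² − 1²)E_1 = 1.371×10^-13 J.
f = ΔE/h = 1.371×10^-13/6.63×10^-34 = 2.07×10^20 Hz.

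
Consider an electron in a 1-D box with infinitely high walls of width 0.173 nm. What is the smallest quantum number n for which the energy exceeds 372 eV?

n = 6

E_1 = h²/(8m_eL²) = 2.013×10^-18 J = 12.57 eV.
Need n² > 372/12.57 = 29.59, i.e. n > 5.440.
The smallest integer satisfying this is n = 6.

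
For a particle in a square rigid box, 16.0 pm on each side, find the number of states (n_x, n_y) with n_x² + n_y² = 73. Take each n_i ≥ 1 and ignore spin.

degeneracy = 2

The level has n_x² + n_y² = 73. The ordered positive-integer solutions are (3, 8), (8, 3).
That gives 2 states.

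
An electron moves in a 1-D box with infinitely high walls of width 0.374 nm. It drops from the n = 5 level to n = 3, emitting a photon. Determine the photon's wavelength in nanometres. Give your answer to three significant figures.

E_1 = h²/(8m_eL²) = 4.307×10^-19 J, so ΔE = (5² − 3²)E_1 = 6.891×10^-18 J.
λ = hc/ΔE = (6.626×10^-34·2.998×10^8)/6.891×10^-18 = 2.88×10^-8 m = 28.8 nm.

λ = 28.8 nm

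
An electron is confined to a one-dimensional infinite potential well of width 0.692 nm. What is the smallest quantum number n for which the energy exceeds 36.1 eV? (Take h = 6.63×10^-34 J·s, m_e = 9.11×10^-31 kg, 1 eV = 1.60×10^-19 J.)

E_1 = h²/(8m_eL²) = 1.260×10^-19 J = 0.7875 eV.
Need n² > 36.1/0.7875 = 45.84, i.e. n > 6.771.
The smallest integer satisfying this is n = 7.

n = 7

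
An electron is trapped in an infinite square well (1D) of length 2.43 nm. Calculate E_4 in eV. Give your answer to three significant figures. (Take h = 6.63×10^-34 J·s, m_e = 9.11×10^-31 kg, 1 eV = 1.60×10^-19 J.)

E_4 = 1.02 eV

For an infinite well E_n = n²h²/(8m_eL²), so E_1 = h²/(8m_eL²) = (6.63×10^-34)²/(8·9.11×10^-31·(2.43×10^-9 m)²) = 1.021×10^-20 J.
Then E_4 = 4²·E_1 = 16·1.021×10^-20 J = 1.634×10^-19 J.
Converting, E_4 = 1.634×10^-19 J / (1.60×10^-19 J/eV) = 1.02 eV.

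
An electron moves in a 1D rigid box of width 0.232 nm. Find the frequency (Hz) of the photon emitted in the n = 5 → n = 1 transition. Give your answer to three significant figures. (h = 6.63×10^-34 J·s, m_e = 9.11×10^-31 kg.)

E_1 = h²/(8m_eL²) = 1.121×10^-18 J and ΔE = (5² − 1²)E_1 = 2.690×10^-17 J.
f = ΔE/h = 2.690×10^-17/6.63×10^-34 = 4.06×10^16 Hz.

f = 4.06×10^16 Hz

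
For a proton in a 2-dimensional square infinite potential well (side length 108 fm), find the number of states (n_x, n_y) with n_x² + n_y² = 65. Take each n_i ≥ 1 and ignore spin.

The level has n_x² + n_y² = 65. The ordered positive-integer solutions are (1, 8), (4, 7), (7, 4), (8, 1).
That gives 4 states.

degeneracy = 4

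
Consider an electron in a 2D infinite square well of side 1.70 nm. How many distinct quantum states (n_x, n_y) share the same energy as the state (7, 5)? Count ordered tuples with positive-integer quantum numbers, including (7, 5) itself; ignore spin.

degeneracy = 2

The level has n_x² + n_y² = 74. The ordered positive-integer solutions are (5, 7), (7, 5).
That gives 2 states.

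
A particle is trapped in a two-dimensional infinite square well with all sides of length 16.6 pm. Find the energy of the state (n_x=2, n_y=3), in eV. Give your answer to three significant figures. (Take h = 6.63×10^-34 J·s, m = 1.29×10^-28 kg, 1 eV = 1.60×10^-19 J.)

For a 2D rectangular well E = (h²/8m)·Σ n_i²/L_i² = (6.63×10^-34)²/(8·1.29×10^-28) · [2²/(16.6 pm)² + 3²/(16.6 pm)²].
Evaluating gives E = 2.009×10^-17 J = 126 eV.

E = 126 eV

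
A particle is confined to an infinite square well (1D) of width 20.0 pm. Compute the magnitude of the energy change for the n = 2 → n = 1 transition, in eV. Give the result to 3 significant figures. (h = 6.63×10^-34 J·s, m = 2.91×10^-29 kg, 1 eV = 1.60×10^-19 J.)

|ΔE| = 88.5 eV

E_1 = h²/(8mL²) = 4.720×10^-18 J.
|ΔE| = |2² − 1²|·E_1 = 3·4.720×10^-18 J = 1.416×10^-17 J = 88.5 eV.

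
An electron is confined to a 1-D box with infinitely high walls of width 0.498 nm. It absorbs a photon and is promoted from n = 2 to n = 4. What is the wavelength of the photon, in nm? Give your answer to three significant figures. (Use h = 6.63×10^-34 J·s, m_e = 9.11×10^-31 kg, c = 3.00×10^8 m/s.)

λ = 68.2 nm

E_1 = h²/(8m_eL²) = 2.432×10^-19 J, so ΔE = (4² − 2²)E_1 = 2.918×10^-18 J.
λ = hc/ΔE = (6.63×10^-34·3.00×10^8)/2.918×10^-18 = 6.82×10^-8 m = 68.2 nm.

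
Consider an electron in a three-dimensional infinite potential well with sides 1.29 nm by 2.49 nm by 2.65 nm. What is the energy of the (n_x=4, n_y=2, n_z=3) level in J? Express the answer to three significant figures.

E = 6.95×10^-19 J

For a 3D rectangular well E = (h²/8m_e)·Σ n_i²/L_i² = (6.626×10^-34)²/(8·9.109×10^-31) · [4²/(1.29 nm)² + 2²/(2.49 nm)² + 3²/(2.65 nm)²].
Evaluating gives E = 6.95×10^-19 J.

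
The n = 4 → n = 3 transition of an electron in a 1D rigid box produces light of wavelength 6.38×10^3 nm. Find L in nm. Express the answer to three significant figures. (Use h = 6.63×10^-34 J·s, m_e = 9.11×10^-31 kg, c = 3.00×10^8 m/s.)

The photon carries ΔE = hc/λ = 6.63×10^-34·3.00×10^8/6.38×10^-6 m = 3.118×10^-20 J.
Since ΔE = (4² − 3²)E_1, E_1 = 4.454×10^-21 J, and L = h/√(8m_eE_1) = 3.68×10^-9 m = 3.68 nm.

L = 3.68 nm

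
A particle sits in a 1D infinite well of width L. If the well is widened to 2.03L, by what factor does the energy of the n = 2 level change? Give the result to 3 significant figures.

0.243

E_n ∝ 1/L², so the energy scales by 1/2.03² = 0.243.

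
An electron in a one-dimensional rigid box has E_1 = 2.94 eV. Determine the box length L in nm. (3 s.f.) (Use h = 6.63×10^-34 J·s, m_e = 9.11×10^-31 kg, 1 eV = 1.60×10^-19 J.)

From E_n = n²h²/(8m_eL²), L = n·h/√(8m_eE_n).
E_1 = 2.94 eV = 4.704×10^-19 J, so L = 1·6.63×10^-34/√(8·9.11×10^-31·4.704×10^-19) = 3.58×10^-10 m = 0.358 nm.

L = 0.358 nm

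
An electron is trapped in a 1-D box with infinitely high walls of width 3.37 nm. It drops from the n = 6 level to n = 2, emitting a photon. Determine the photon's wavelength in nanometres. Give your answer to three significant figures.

E_1 = h²/(8m_eL²) = 5.305×10^-21 J, so ΔE = (6² − 2²)E_1 = 1.698×10^-19 J.
λ = hc/ΔE = (6.626×10^-34·2.998×10^8)/1.698×10^-19 = 1.17×10^-6 m = 1.17×10^3 nm.

λ = 1.17×10^3 nm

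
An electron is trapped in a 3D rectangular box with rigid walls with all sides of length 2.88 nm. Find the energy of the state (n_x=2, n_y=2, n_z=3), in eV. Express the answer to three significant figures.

For a 3D rectangular well E = (h²/8m_e)·Σ n_i²/L_i² = (6.626×10^-34)²/(8·9.109×10^-31) · [2²/(2.88 nm)² + 2²/(2.88 nm)² + 3²/(2.88 nm)²].
Evaluating gives E = 1.235×10^-19 J = 0.771 eV.

E = 0.771 eV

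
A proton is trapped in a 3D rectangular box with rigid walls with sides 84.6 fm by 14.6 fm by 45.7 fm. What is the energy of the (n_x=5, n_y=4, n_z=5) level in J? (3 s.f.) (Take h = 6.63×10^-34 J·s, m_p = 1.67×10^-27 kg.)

E = 2.98×10^-12 J

For a 3D rectangular well E = (h²/8m_p)·Σ n_i²/L_i² = (6.63×10^-34)²/(8·1.67×10^-27) · [5²/(84.6 fm)² + 4²/(14.6 fm)² + 5²/(45.7 fm)²].
Evaluating gives E = 2.98×10^-12 J.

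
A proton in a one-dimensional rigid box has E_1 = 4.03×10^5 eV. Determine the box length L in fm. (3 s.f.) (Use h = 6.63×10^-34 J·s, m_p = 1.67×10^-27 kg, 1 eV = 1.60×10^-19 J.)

From E_n = n²h²/(8m_pL²), L = n·h/√(8m_pE_n).
E_1 = 4.03×10^5 eV = 6.448×10^-14 J, so L = 1·6.63×10^-34/√(8·1.67×10^-27·6.448×10^-14) = 2.26×10^-14 m = 22.6 fm.

L = 22.6 fm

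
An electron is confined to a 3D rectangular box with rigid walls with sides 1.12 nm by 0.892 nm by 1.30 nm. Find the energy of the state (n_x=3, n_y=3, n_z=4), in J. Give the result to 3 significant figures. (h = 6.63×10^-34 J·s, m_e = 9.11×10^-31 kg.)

For a 3D rectangular well E = (h²/8m_e)·Σ n_i²/L_i² = (6.63×10^-34)²/(8·9.11×10^-31) · [3²/(1.12 nm)² + 3²/(0.892 nm)² + 4²/(1.30 nm)²].
Evaluating gives E = 1.69×10^-18 J.

E = 1.69×10^-18 J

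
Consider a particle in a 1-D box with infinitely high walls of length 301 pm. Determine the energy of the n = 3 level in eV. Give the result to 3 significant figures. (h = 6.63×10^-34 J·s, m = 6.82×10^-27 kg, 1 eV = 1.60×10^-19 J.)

E_3 = 0.00500 eV

For an infinite well E_n = n²h²/(8mL²), so E_1 = h²/(8mL²) = (6.63×10^-34)²/(8·6.82×10^-27·(3.01×10^-10 m)²) = 8.892×10^-23 J.
Then E_3 = 3²·E_1 = 9·8.892×10^-23 J = 8.003×10^-22 J.
Converting, E_3 = 8.003×10^-22 J / (1.60×10^-19 J/eV) = 0.00500 eV.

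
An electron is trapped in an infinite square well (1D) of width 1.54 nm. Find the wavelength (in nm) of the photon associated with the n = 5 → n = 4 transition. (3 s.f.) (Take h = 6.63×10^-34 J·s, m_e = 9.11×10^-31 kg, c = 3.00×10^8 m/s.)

E_1 = h²/(8m_eL²) = 2.543×10^-20 J, so ΔE = (5² − 4²)E_1 = 2.289×10^-19 J.
λ = hc/ΔE = (6.63×10^-34·3.00×10^8)/2.289×10^-19 = 8.69×10^-7 m = 869 nm.

λ = 869 nm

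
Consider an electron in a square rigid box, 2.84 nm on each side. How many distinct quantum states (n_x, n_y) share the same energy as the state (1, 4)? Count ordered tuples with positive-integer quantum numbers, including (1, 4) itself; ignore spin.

degeneracy = 2

The level has n_x² + n_y² = 17. The ordered positive-integer solutions are (1, 4), (4, 1).
That gives 2 states.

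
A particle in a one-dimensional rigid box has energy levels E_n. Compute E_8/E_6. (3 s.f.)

E_n ∝ n², so E_8/E_6 = 8²/6² = 64/36 = 1.78.

1.78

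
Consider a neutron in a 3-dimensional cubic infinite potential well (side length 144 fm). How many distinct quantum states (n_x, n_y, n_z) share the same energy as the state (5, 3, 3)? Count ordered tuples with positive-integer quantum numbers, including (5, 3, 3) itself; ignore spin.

The level has n_x² + n_y² + n_z² = 43. The ordered positive-integer solutions are (3, 3, 5), (3, 5, 3), (5, 3, 3).
That gives 3 states.

degeneracy = 3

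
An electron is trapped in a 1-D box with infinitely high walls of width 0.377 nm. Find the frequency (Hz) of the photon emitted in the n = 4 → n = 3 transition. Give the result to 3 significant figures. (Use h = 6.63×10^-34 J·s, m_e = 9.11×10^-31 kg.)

f = 4.48×10^15 Hz

E_1 = h²/(8m_eL²) = 4.244×10^-19 J and ΔE = (4² − 3²)E_1 = 2.971×10^-18 J.
f = ΔE/h = 2.971×10^-18/6.63×10^-34 = 4.48×10^15 Hz.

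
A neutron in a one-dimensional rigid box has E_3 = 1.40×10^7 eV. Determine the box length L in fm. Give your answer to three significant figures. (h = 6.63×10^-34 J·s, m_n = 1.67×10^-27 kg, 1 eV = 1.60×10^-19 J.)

L = 11.5 fm

From E_n = n²h²/(8m_nL²), L = n·h/√(8m_nE_n).
E_3 = 1.40×10^7 eV = 2.240×10^-12 J, so L = 3·6.63×10^-34/√(8·1.67×10^-27·2.240×10^-12) = 1.15×10^-14 m = 11.5 fm.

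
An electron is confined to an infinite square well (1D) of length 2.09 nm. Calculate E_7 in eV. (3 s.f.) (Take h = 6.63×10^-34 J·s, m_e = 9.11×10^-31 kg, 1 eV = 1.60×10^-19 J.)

E_7 = 4.23 eV

For an infinite well E_n = n²h²/(8m_eL²), so E_1 = h²/(8m_eL²) = (6.63×10^-34)²/(8·9.11×10^-31·(2.09×10^-9 m)²) = 1.381×10^-20 J.
Then E_7 = 7²·E_1 = 49·1.381×10^-20 J = 6.767×10^-19 J.
Converting, E_7 = 6.767×10^-19 J / (1.60×10^-19 J/eV) = 4.23 eV.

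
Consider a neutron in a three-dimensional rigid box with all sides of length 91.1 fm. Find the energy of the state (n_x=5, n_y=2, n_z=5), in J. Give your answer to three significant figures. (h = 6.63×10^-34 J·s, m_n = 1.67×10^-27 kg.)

E = 2.14×10^-13 J

For a 3D rectangular well E = (h²/8m_n)·Σ n_i²/L_i² = (6.63×10^-34)²/(8·1.67×10^-27) · [5²/(91.1 fm)² + 2²/(91.1 fm)² + 5²/(91.1 fm)²].
Evaluating gives E = 2.14×10^-13 J.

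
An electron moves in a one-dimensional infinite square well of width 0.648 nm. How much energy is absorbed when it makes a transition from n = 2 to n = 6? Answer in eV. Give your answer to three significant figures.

|ΔE| = 28.7 eV

E_1 = h²/(8m_eL²) = 1.435×10^-19 J.
|ΔE| = |2² − 6²|·E_1 = 32·1.435×10^-19 J = 4.592×10^-18 J = 28.7 eV.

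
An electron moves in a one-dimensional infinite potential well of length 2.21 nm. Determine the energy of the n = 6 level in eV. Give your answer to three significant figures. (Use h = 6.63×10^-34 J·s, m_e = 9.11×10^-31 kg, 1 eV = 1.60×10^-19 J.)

E_6 = 2.78 eV

For an infinite well E_n = n²h²/(8m_eL²), so E_1 = h²/(8m_eL²) = (6.63×10^-34)²/(8·9.11×10^-31·(2.21×10^-9 m)²) = 1.235×10^-20 J.
Then E_6 = 6²·E_1 = 36·1.235×10^-20 J = 4.446×10^-19 J.
Converting, E_6 = 4.446×10^-19 J / (1.60×10^-19 J/eV) = 2.78 eV.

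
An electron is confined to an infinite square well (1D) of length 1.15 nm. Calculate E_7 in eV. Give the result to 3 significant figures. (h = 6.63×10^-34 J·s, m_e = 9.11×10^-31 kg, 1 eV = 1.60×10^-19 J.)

E_7 = 14.0 eV

For an infinite well E_n = n²h²/(8m_eL²), so E_1 = h²/(8m_eL²) = (6.63×10^-34)²/(8·9.11×10^-31·(1.15×10^-9 m)²) = 4.561×10^-20 J.
Then E_7 = 7²·E_1 = 49·4.561×10^-20 J = 2.235×10^-18 J.
Converting, E_7 = 2.235×10^-18 J / (1.60×10^-19 J/eV) = 14.0 eV.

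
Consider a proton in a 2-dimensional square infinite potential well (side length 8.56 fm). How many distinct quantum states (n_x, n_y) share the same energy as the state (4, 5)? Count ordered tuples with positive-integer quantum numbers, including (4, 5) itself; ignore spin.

The level has n_x² + n_y² = 41. The ordered positive-integer solutions are (4, 5), (5, 4).
That gives 2 states.

degeneracy = 2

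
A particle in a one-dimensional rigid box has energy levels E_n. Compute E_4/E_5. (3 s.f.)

0.640

E_n ∝ n², so E_4/E_5 = 4²/5² = 16/25 = 0.640.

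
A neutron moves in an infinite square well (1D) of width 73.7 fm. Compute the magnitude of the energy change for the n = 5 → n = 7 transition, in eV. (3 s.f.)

E_1 = h²/(8m_nL²) = 6.032×10^-15 J.
|ΔE| = |5² − 7²|·E_1 = 24·6.032×10^-15 J = 1.448×10^-13 J = 9.04×10^5 eV.

|ΔE| = 9.04×10^5 eV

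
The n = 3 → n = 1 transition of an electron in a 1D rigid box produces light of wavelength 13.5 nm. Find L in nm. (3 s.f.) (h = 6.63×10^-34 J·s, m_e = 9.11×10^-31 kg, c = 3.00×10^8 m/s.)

The photon carries ΔE = hc/λ = 6.63×10^-34·3.00×10^8/1.35×10^-8 m = 1.473×10^-17 J.
Since ΔE = (3² − 1²)E_1, E_1 = 1.841×10^-18 J, and L = h/√(8m_eE_1) = 1.81×10^-10 m = 0.181 nm.

L = 0.181 nm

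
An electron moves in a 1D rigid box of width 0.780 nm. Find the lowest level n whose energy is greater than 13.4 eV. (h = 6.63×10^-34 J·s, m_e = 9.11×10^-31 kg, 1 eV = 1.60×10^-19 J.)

E_1 = h²/(8m_eL²) = 9.914×10^-20 J = 0.6196 eV.
Need n² > 13.4/0.6196 = 21.63, i.e. n > 4.651.
The smallest integer satisfying this is n = 5.

n = 5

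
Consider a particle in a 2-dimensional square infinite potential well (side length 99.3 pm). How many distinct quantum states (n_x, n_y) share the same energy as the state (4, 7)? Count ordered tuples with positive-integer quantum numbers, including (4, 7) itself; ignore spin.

The level has n_x² + n_y² = 65. The ordered positive-integer solutions are (1, 8), (4, 7), (7, 4), (8, 1).
That gives 4 states.

degeneracy = 4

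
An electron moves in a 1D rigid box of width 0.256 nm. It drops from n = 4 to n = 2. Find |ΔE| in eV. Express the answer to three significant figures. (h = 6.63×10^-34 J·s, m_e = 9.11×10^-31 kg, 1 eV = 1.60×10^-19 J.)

E_1 = h²/(8m_eL²) = 9.203×10^-19 J.
|ΔE| = |4² − 2²|·E_1 = 12·9.203×10^-19 J = 1.104×10^-17 J = 69.0 eV.

|ΔE| = 69.0 eV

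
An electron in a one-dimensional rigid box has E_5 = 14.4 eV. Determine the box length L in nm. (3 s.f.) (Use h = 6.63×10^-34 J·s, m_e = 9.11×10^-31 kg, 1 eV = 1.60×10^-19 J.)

L = 0.809 nm

From E_n = n²h²/(8m_eL²), L = n·h/√(8m_eE_n).
E_5 = 14.4 eV = 2.304×10^-18 J, so L = 5·6.63×10^-34/√(8·9.11×10^-31·2.304×10^-18) = 8.09×10^-10 m = 0.809 nm.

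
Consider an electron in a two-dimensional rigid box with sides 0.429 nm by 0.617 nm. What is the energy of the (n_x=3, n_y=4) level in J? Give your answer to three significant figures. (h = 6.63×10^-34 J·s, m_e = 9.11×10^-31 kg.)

For a 2D rectangular well E = (h²/8m_e)·Σ n_i²/L_i² = (6.63×10^-34)²/(8·9.11×10^-31) · [3²/(0.429 nm)² + 4²/(0.617 nm)²].
Evaluating gives E = 5.48×10^-18 J.

E = 5.48×10^-18 J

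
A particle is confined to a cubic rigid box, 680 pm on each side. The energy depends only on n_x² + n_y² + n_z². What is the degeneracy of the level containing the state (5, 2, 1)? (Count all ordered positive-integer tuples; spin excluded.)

The level has n_x² + n_y² + n_z² = 30. The ordered positive-integer solutions are (1, 2, 5), (1, 5, 2), (2, 1, 5), (2, 5, 1), (5, 1, 2), (5, 2, 1).
That gives 6 states.

degeneracy = 6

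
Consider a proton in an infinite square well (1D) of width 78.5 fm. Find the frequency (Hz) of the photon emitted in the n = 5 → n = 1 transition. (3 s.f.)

E_1 = h²/(8m_pL²) = 5.323×10^-15 J and ΔE = (5² − 1²)E_1 = 1.278×10^-13 J.
f = ΔE/h = 1.278×10^-13/6.626×10^-34 = 1.93×10^20 Hz.

f = 1.93×10^20 Hz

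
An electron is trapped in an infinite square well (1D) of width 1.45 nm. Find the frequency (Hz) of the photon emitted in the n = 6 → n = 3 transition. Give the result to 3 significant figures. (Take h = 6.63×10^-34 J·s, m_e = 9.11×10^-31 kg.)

f = 1.17×10^15 Hz

E_1 = h²/(8m_eL²) = 2.869×10^-20 J and ΔE = (6² − 3²)E_1 = 7.746×10^-19 J.
f = ΔE/h = 7.746×10^-19/6.63×10^-34 = 1.17×10^15 Hz.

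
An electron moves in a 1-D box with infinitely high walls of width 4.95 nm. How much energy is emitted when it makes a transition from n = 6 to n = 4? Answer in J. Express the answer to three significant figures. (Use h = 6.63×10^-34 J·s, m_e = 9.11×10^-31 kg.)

E_1 = h²/(8m_eL²) = 2.462×10^-21 J.
|ΔE| = |6² − 4²|·E_1 = 20·2.462×10^-21 J = 4.92×10^-20 J.

|ΔE| = 4.92×10^-20 J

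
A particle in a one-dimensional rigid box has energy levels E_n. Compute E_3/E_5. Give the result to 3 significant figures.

0.360

E_n ∝ n², so E_3/E_5 = 3²/5² = 9/25 = 0.360.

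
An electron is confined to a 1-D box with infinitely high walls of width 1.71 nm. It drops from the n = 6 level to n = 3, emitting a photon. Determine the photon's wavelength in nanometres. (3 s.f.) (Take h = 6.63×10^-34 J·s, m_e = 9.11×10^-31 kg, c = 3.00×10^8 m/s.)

E_1 = h²/(8m_eL²) = 2.063×10^-20 J, so ΔE = (6² − 3²)E_1 = 5.570×10^-19 J.
λ = hc/ΔE = (6.63×10^-34·3.00×10^8)/5.570×10^-19 = 3.57×10^-7 m = 357 nm.

λ = 357 nm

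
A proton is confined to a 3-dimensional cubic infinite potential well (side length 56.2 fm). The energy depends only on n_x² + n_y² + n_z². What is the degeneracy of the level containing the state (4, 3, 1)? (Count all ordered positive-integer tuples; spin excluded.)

The level has n_x² + n_y² + n_z² = 26. The ordered positive-integer solutions are (1, 3, 4), (1, 4, 3), (3, 1, 4), (3, 4, 1), (4, 1, 3), (4, 3, 1).
That gives 6 states.

degeneracy = 6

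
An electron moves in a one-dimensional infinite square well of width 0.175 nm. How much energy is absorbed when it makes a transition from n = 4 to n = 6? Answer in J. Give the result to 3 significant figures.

|ΔE| = 3.93×10^-17 J

E_1 = h²/(8m_eL²) = 1.967×10^-18 J.
|ΔE| = |4² − 6²|·E_1 = 20·1.967×10^-18 J = 3.93×10^-17 J.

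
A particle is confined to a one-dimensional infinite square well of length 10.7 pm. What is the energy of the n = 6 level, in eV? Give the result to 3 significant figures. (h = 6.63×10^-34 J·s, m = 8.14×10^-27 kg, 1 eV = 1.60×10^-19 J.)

E_6 = 13.3 eV

For an infinite well E_n = n²h²/(8mL²), so E_1 = h²/(8mL²) = (6.63×10^-34)²/(8·8.14×10^-27·(1.07×10^-11 m)²) = 5.896×10^-20 J.
Then E_6 = 6²·E_1 = 36·5.896×10^-20 J = 2.123×10^-18 J.
Converting, E_6 = 2.123×10^-18 J / (1.60×10^-19 J/eV) = 13.3 eV.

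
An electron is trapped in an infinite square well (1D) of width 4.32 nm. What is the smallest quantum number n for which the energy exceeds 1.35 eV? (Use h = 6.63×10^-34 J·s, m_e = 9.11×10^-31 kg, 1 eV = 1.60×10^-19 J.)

n = 9

E_1 = h²/(8m_eL²) = 3.232×10^-21 J = 0.02020 eV.
Need n² > 1.35/0.02020 = 66.83, i.e. n > 8.175.
The smallest integer satisfying this is n = 9.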